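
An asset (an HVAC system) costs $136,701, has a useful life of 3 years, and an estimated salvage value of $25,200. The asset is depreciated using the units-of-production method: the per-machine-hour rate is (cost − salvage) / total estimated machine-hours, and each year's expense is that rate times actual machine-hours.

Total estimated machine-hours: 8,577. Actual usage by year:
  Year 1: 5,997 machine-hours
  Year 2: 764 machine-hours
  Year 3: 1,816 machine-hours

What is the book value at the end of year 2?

Depreciable base = $136,701 − $25,200 = $111,501.
Rate = $111,501 / 8,577 machine-hours = $13 per machine-hour.
Year 1: 5,997 × $13 = $77,961. Book value $58,740.
Year 2: 764 × $13 = $9,932. Book value $48,808.

$48,808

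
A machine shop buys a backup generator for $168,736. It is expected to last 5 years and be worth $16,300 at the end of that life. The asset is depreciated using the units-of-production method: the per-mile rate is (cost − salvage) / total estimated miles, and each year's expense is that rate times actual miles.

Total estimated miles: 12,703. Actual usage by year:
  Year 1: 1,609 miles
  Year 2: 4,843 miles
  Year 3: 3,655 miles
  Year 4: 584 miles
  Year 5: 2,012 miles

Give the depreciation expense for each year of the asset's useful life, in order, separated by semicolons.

Depreciable base = $168,736 − $16,300 = $152,436.
Rate = $152,436 / 12,703 miles = $12 per mile.
Year 1: 1,609 × $12 = $19,308. Book value $149,428.
Year 2: 4,843 × $12 = $58,116. Book value $91,312.
Year 3: 3,655 × $12 = $43,860. Book value $47,452.
Year 4: 584 × $12 = $7,008. Book value $40,444.
Year 5: 2,012 × $12 = $24,144. Book value $16,300.

$19,308; $58,116; $43,860; $7,008; $24,144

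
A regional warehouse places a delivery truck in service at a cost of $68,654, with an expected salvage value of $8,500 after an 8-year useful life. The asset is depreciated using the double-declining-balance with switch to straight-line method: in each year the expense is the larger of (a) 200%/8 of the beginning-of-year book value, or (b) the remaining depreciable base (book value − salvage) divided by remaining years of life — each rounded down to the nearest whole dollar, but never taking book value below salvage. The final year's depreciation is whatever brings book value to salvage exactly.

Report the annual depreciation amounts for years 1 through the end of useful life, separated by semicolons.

Depreciable base = $68,654 − $8,500 = $60,154.
Year 1: DB = ⌊$68,654 × 200%/8⌋ = $17,163; SL = ⌊$60,154/8⌋ = $7,519 → take DB $17,163. Book value $51,491.
Year 2: DB = ⌊$51,491 × 200%/8⌋ = $12,872; SL = ⌊$42,991/7⌋ = $6,141 → take DB $12,872. Book value $38,619.
Year 3: DB = ⌊$38,619 × 200%/8⌋ = $9,654; SL = ⌊$30,119/6⌋ = $5,019 → take DB $9,654. Book value $28,965.
Year 4: DB = ⌊$28,965 × 200%/8⌋ = $7,241; SL = ⌊$20,465/5⌋ = $4,093 → take DB $7,241. Book value $21,724.
Year 5: DB = ⌊$21,724 × 200%/8⌋ = $5,431; SL = ⌊$13,224/4⌋ = $3,306 → take DB $5,431. Book value $16,293.
Year 6: DB = ⌊$16,293 × 200%/8⌋ = $4,073; SL = ⌊$7,793/3⌋ = $2,597 → take DB $4,073. Book value $12,220.
Year 7: DB = ⌊$12,220 × 200%/8⌋ = $3,055; SL = ⌊$3,720/2⌋ = $1,860 → take DB $3,055. Book value $9,165.
Year 8 (final): $9,165 − $8,500 = $665. Book value $8,500.

$17,163; $12,872; $9,654; $7,241; $5,431; $4,073; $3,055; $665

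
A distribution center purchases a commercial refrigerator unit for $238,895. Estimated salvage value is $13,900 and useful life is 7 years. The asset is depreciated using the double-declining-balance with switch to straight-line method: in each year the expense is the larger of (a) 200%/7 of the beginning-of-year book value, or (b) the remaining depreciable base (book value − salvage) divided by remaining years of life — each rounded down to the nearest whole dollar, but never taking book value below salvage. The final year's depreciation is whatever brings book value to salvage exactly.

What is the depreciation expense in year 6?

Depreciable base = $238,895 − $13,900 = $224,995.
Year 1: DB = ⌊$238,895 × 200%/7⌋ = $68,255; SL = ⌊$224,995/7⌋ = $32,142 → take DB $68,255. Book value $170,640.
Year 2: DB = ⌊$170,640 × 200%/7⌋ = $48,754; SL = ⌊$156,740/6⌋ = $26,123 → take DB $48,754. Book value $121,886.
Year 3: DB = ⌊$121,886 × 200%/7⌋ = $34,824; SL = ⌊$107,986/5⌋ = $21,597 → take DB $34,824. Book value $87,062.
Year 4: DB = ⌊$87,062 × 200%/7⌋ = $24,874; SL = ⌊$73,162/4⌋ = $18,290 → take DB $24,874. Book value $62,188.
Year 5: DB = ⌊$62,188 × 200%/7⌋ = $17,768; SL = ⌊$48,288/3⌋ = $16,096 → take DB $17,768. Book value $44,420.
Year 6: DB = ⌊$44,420 × 200%/7⌋ = $12,691; SL = ⌊$30,520/2⌋ = $15,260 → take SL $15,260. Book value $29,160.

$15,260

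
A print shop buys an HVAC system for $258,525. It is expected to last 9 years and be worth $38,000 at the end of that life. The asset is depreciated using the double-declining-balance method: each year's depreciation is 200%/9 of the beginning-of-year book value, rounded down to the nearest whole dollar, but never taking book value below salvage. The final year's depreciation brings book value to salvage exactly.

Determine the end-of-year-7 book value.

Depreciable base = $258,525 − $38,000 = $220,525.
Year 1: ⌊$258,525 × 200%/9⌋ = $57,450. Book value $201,075.
Year 2: ⌊$201,075 × 200%/9⌋ = $44,683. Book value $156,392.
Year 3: ⌊$156,392 × 200%/9⌋ = $34,753. Book value $121,639.
Year 4: ⌊$121,639 × 200%/9⌋ = $27,030. Book value $94,609.
Year 5: ⌊$94,609 × 200%/9⌋ = $21,024. Book value $73,585.
Year 6: ⌊$73,585 × 200%/9⌋ = $16,352. Book value $57,233.
Year 7: ⌊$57,233 × 200%/9⌋ = $12,718. Book value $44,515.

$44,515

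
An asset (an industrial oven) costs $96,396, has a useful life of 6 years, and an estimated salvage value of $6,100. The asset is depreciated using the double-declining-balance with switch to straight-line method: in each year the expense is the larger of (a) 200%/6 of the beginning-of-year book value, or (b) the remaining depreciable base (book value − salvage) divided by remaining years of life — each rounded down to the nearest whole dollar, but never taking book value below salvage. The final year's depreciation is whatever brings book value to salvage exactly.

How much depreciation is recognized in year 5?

$6,471

Depreciable base = $96,396 − $6,100 = $90,296.
Year 1: DB = ⌊$96,396 × 200%/6⌋ = $32,132; SL = ⌊$90,296/6⌋ = $15,049 → take DB $32,132. Book value $64,264.
Year 2: DB = ⌊$64,264 × 200%/6⌋ = $21,421; SL = ⌊$58,164/5⌋ = $11,632 → take DB $21,421. Book value $42,843.
Year 3: DB = ⌊$42,843 × 200%/6⌋ = $14,281; SL = ⌊$36,743/4⌋ = $9,185 → take DB $14,281. Book value $28,562.
Year 4: DB = ⌊$28,562 × 200%/6⌋ = $9,520; SL = ⌊$22,462/3⌋ = $7,487 → take DB $9,520. Book value $19,042.
Year 5: DB = ⌊$19,042 × 200%/6⌋ = $6,347; SL = ⌊$12,942/2⌋ = $6,471 → take SL $6,471. Book value $12,571.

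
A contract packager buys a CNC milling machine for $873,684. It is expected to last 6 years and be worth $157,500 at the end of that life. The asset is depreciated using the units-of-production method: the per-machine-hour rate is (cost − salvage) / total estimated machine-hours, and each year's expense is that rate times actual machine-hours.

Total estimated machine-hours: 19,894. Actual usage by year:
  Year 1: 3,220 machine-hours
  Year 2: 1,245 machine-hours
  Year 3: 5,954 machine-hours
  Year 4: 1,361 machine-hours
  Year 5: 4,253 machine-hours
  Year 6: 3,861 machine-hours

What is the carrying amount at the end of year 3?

Depreciable base = $873,684 − $157,500 = $716,184.
Rate = $716,184 / 19,894 machine-hours = $36 per machine-hour.
Year 1: 3,220 × $36 = $115,920. Book value $757,764.
Year 2: 1,245 × $36 = $44,820. Book value $712,944.
Year 3: 5,954 × $36 = $214,344. Book value $498,600.

$498,600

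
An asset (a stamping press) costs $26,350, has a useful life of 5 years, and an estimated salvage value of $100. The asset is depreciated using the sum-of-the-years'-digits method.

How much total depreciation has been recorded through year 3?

Depreciable base = $26,350 − $100 = $26,250.
Sum of the years' digits = 5+4+3+2+1 = 15.
Year 1: $26,250 × 5/15 = $8,750. Book value $17,600.
Year 2: $26,250 × 4/15 = $7,000. Book value $10,600.
Year 3: $26,250 × 3/15 = $5,250. Book value $5,350.
Accumulated through year 3 = $26,350 − $5,350 = $21,000.

$21,000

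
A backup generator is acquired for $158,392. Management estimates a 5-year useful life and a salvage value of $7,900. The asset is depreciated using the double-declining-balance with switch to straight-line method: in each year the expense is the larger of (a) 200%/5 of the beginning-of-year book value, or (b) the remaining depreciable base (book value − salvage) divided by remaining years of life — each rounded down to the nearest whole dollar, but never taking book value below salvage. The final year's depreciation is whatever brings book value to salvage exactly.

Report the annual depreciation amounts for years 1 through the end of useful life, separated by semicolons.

Depreciable base = $158,392 − $7,900 = $150,492.
Year 1: DB = ⌊$158,392 × 200%/5⌋ = $63,356; SL = ⌊$150,492/5⌋ = $30,098 → take DB $63,356. Book value $95,036.
Year 2: DB = ⌊$95,036 × 200%/5⌋ = $38,014; SL = ⌊$87,136/4⌋ = $21,784 → take DB $38,014. Book value $57,022.
Year 3: DB = ⌊$57,022 × 200%/5⌋ = $22,808; SL = ⌊$49,122/3⌋ = $16,374 → take DB $22,808. Book value $34,214.
Year 4: DB = ⌊$34,214 × 200%/5⌋ = $13,685; SL = ⌊$26,314/2⌋ = $13,157 → take DB $13,685. Book value $20,529.
Year 5 (final): $20,529 − $7,900 = $12,629. Book value $7,900.

$63,356; $38,014; $22,808; $13,685; $12,629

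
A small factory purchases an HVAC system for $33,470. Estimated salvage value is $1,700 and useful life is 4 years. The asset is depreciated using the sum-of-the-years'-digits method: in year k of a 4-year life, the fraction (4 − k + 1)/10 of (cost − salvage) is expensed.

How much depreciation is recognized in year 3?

$6,354

Depreciable base = $33,470 − $1,700 = $31,770.
Sum of the years' digits = 4+3+2+1 = 10.
Year 1: $31,770 × 4/10 = $12,708. Book value $20,762.
Year 2: $31,770 × 3/10 = $9,531. Book value $11,231.
Year 3: $31,770 × 2/10 = $6,354. Book value $4,877.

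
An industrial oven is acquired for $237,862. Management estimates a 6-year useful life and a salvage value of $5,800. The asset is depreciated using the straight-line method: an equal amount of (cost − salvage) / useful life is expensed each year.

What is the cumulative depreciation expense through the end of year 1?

$38,677

Depreciable base = $237,862 − $5,800 = $232,062.
Annual expense = $232,062 / 6 = $38,677.
End of year 1: book value $199,185.
Accumulated through year 1 = $237,862 − $199,185 = $38,677.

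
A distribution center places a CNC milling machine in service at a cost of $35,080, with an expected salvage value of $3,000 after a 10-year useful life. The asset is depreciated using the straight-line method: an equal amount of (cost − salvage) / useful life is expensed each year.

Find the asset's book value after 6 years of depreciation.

$15,832

Depreciable base = $35,080 − $3,000 = $32,080.
Annual expense = $32,080 / 10 = $3,208.
End of year 1: book value $31,872.
End of year 2: book value $28,664.
End of year 3: book value $25,456.
End of year 4: book value $22,248.
End of year 5: book value $19,040.
End of year 6: book value $15,832.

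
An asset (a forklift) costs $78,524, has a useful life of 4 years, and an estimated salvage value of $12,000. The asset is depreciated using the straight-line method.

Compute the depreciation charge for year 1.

$16,631

Depreciable base = $78,524 − $12,000 = $66,524.
Annual expense = $66,524 / 4 = $16,631.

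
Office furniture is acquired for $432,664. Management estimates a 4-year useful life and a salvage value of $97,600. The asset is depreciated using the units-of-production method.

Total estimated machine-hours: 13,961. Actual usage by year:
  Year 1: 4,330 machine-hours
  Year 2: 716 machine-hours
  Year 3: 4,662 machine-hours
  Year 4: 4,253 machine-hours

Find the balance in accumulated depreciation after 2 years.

$121,104

Depreciable base = $432,664 − $97,600 = $335,064.
Rate = $335,064 / 13,961 machine-hours = $24 per machine-hour.
Year 1: 4,330 × $24 = $103,920. Book value $328,744.
Year 2: 716 × $24 = $17,184. Book value $311,560.
Accumulated through year 2 = $432,664 − $311,560 = $121,104.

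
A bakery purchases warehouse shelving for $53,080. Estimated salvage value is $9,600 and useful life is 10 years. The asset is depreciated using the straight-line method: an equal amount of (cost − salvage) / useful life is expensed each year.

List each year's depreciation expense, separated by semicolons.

$4,348; $4,348; $4,348; $4,348; $4,348; $4,348; $4,348; $4,348; $4,348; $4,348

Depreciable base = $53,080 − $9,600 = $43,480.
Annual expense = $43,480 / 10 = $4,348.
End of year 1: book value $48,732.
End of year 2: book value $44,384.
End of year 3: book value $40,036.
End of year 4: book value $35,688.
End of year 5: book value $31,340.
End of year 6: book value $26,992.
End of year 7: book value $22,644.
End of year 8: book value $18,296.
End of year 9: book value $13,948.
End of year 10: book value $9,600.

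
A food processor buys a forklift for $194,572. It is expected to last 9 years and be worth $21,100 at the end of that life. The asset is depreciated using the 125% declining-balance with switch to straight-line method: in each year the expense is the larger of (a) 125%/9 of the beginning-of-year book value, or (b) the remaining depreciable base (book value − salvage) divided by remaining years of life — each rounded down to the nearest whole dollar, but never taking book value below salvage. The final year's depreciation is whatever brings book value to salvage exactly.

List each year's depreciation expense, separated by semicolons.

$27,023; $23,270; $20,038; $17,255; $17,177; $17,177; $17,177; $17,177; $17,178

Depreciable base = $194,572 − $21,100 = $173,472.
Year 1: DB = ⌊$194,572 × 125%/9⌋ = $27,023; SL = ⌊$173,472/9⌋ = $19,274 → take DB $27,023. Book value $167,549.
Year 2: DB = ⌊$167,549 × 125%/9⌋ = $23,270; SL = ⌊$146,449/8⌋ = $18,306 → take DB $23,270. Book value $144,279.
Year 3: DB = ⌊$144,279 × 125%/9⌋ = $20,038; SL = ⌊$123,179/7⌋ = $17,597 → take DB $20,038. Book value $124,241.
Year 4: DB = ⌊$124,241 × 125%/9⌋ = $17,255; SL = ⌊$103,141/6⌋ = $17,190 → take DB $17,255. Book value $106,986.
Year 5: DB = ⌊$106,986 × 125%/9⌋ = $14,859; SL = ⌊$85,886/5⌋ = $17,177 → take SL $17,177. Book value $89,809.
Year 6: DB = ⌊$89,809 × 125%/9⌋ = $12,473; SL = ⌊$68,709/4⌋ = $17,177 → take SL $17,177. Book value $72,632.
Year 7: DB = ⌊$72,632 × 125%/9⌋ = $10,087; SL = ⌊$51,532/3⌋ = $17,177 → take SL $17,177. Book value $55,455.
Year 8: DB = ⌊$55,455 × 125%/9⌋ = $7,702; SL = ⌊$34,355/2⌋ = $17,177 → take SL $17,177. Book value $38,278.
Year 9 (final): $38,278 − $21,100 = $17,178. Book value $21,100.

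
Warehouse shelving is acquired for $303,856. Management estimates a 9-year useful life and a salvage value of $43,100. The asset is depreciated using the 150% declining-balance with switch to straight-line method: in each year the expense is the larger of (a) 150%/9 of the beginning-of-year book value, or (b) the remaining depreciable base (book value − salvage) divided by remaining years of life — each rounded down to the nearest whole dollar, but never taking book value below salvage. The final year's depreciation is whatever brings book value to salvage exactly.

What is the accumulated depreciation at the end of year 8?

Depreciable base = $303,856 − $43,100 = $260,756.
Year 1: DB = ⌊$303,856 × 150%/9⌋ = $50,642; SL = ⌊$260,756/9⌋ = $28,972 → take DB $50,642. Book value $253,214.
Year 2: DB = ⌊$253,214 × 150%/9⌋ = $42,202; SL = ⌊$210,114/8⌋ = $26,264 → take DB $42,202. Book value $211,012.
Year 3: DB = ⌊$211,012 × 150%/9⌋ = $35,168; SL = ⌊$167,912/7⌋ = $23,987 → take DB $35,168. Book value $175,844.
Year 4: DB = ⌊$175,844 × 150%/9⌋ = $29,307; SL = ⌊$132,744/6⌋ = $22,124 → take DB $29,307. Book value $146,537.
Year 5: DB = ⌊$146,537 × 150%/9⌋ = $24,422; SL = ⌊$103,437/5⌋ = $20,687 → take DB $24,422. Book value $122,115.
Year 6: DB = ⌊$122,115 × 150%/9⌋ = $20,352; SL = ⌊$79,015/4⌋ = $19,753 → take DB $20,352. Book value $101,763.
Year 7: DB = ⌊$101,763 × 150%/9⌋ = $16,960; SL = ⌊$58,663/3⌋ = $19,554 → take SL $19,554. Book value $82,209.
Year 8: DB = ⌊$82,209 × 150%/9⌋ = $13,701; SL = ⌊$39,109/2⌋ = $19,554 → take SL $19,554. Book value $62,655.
Accumulated through year 8 = $303,856 − $62,655 = $241,201.

$241,201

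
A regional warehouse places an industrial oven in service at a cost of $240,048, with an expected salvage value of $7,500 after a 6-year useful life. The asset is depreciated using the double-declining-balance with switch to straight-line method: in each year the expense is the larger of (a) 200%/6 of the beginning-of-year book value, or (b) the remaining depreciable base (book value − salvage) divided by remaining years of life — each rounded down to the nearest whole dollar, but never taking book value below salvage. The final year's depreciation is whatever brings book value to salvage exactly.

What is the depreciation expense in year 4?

Depreciable base = $240,048 − $7,500 = $232,548.
Year 1: DB = ⌊$240,048 × 200%/6⌋ = $80,016; SL = ⌊$232,548/6⌋ = $38,758 → take DB $80,016. Book value $160,032.
Year 2: DB = ⌊$160,032 × 200%/6⌋ = $53,344; SL = ⌊$152,532/5⌋ = $30,506 → take DB $53,344. Book value $106,688.
Year 3: DB = ⌊$106,688 × 200%/6⌋ = $35,562; SL = ⌊$99,188/4⌋ = $24,797 → take DB $35,562. Book value $71,126.
Year 4: DB = ⌊$71,126 × 200%/6⌋ = $23,708; SL = ⌊$63,626/3⌋ = $21,208 → take DB $23,708. Book value $47,418.

$23,708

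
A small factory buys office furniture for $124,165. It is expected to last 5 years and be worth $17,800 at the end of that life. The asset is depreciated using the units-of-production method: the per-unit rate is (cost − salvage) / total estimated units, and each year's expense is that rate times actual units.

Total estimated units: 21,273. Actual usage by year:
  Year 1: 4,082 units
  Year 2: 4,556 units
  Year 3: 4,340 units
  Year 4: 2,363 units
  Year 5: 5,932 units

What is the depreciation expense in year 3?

Depreciable base = $124,165 − $17,800 = $106,365.
Rate = $106,365 / 21,273 units = $5 per unit.
Year 1: 4,082 × $5 = $20,410. Book value $103,755.
Year 2: 4,556 × $5 = $22,780. Book value $80,975.
Year 3: 4,340 × $5 = $21,700. Book value $59,275.

$21,700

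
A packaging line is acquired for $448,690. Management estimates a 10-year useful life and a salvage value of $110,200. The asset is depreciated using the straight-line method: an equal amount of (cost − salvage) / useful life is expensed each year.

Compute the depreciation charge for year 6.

$33,849

Depreciable base = $448,690 − $110,200 = $338,490.
Annual expense = $338,490 / 10 = $33,849.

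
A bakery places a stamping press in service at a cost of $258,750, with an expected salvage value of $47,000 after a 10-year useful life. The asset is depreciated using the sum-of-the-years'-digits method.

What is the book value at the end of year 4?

$127,850

Depreciable base = $258,750 − $47,000 = $211,750.
Sum of the years' digits = 10+9+8+7+6+5+4+3+2+1 = 55.
Year 1: $211,750 × 10/55 = $38,500. Book value $220,250.
Year 2: $211,750 × 9/55 = $34,650. Book value $185,600.
Year 3: $211,750 × 8/55 = $30,800. Book value $154,800.
Year 4: $211,750 × 7/55 = $26,950. Book value $127,850.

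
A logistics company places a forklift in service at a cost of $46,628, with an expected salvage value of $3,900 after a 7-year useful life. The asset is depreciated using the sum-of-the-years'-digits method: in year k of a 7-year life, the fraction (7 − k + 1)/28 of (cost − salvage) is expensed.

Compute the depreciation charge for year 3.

Depreciable base = $46,628 − $3,900 = $42,728.
Sum of the years' digits = 7+6+5+4+3+2+1 = 28.
Year 1: $42,728 × 7/28 = $10,682. Book value $35,946.
Year 2: $42,728 × 6/28 = $9,156. Book value $26,790.
Year 3: $42,728 × 5/28 = $7,630. Book value $19,160.

$7,630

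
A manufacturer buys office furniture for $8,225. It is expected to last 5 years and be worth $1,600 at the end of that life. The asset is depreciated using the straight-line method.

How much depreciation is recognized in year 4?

$1,325

Depreciable base = $8,225 − $1,600 = $6,625.
Annual expense = $6,625 / 5 = $1,325.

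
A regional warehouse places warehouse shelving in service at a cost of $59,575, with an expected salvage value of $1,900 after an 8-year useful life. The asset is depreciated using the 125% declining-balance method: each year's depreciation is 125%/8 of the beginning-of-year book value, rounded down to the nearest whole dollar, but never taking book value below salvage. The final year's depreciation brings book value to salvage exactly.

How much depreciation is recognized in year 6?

$3,980

Depreciable base = $59,575 − $1,900 = $57,675.
Year 1: ⌊$59,575 × 125%/8⌋ = $9,308. Book value $50,267.
Year 2: ⌊$50,267 × 125%/8⌋ = $7,854. Book value $42,413.
Year 3: ⌊$42,413 × 125%/8⌋ = $6,627. Book value $35,786.
Year 4: ⌊$35,786 × 125%/8⌋ = $5,591. Book value $30,195.
Year 5: ⌊$30,195 × 125%/8⌋ = $4,717. Book value $25,478.
Year 6: ⌊$25,478 × 125%/8⌋ = $3,980. Book value $21,498.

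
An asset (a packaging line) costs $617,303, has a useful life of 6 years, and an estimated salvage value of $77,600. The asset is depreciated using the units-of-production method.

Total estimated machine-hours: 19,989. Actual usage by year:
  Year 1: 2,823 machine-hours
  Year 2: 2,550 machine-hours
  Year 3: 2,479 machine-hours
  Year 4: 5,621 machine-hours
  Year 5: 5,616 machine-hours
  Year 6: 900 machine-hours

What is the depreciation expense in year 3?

Depreciable base = $617,303 − $77,600 = $539,703.
Rate = $539,703 / 19,989 machine-hours = $27 per machine-hour.
Year 1: 2,823 × $27 = $76,221. Book value $541,082.
Year 2: 2,550 × $27 = $68,850. Book value $472,232.
Year 3: 2,479 × $27 = $66,933. Book value $405,299.

$66,933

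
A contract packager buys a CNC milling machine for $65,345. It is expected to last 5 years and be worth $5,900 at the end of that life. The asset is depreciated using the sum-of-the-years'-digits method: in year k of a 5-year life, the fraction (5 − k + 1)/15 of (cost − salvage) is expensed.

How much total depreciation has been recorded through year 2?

Depreciable base = $65,345 − $5,900 = $59,445.
Sum of the years' digits = 5+4+3+2+1 = 15.
Year 1: $59,445 × 5/15 = $19,815. Book value $45,530.
Year 2: $59,445 × 4/15 = $15,852. Book value $29,678.
Accumulated through year 2 = $65,345 − $29,678 = $35,667.

$35,667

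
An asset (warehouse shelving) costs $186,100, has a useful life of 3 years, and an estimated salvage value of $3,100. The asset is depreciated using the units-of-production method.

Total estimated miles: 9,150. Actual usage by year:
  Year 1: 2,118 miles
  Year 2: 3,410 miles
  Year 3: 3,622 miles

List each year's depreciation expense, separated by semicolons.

Depreciable base = $186,100 − $3,100 = $183,000.
Rate = $183,000 / 9,150 miles = $20 per mile.
Year 1: 2,118 × $20 = $42,360. Book value $143,740.
Year 2: 3,410 × $20 = $68,200. Book value $75,540.
Year 3: 3,622 × $20 = $72,440. Book value $3,100.

$42,360; $68,200; $72,440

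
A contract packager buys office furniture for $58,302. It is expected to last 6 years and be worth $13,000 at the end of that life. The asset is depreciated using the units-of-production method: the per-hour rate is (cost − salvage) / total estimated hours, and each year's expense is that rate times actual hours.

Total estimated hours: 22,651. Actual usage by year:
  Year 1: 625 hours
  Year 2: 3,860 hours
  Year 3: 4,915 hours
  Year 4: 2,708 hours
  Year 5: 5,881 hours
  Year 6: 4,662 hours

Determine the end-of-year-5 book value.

$22,324

Depreciable base = $58,302 − $13,000 = $45,302.
Rate = $45,302 / 22,651 hours = $2 per hour.
Year 1: 625 × $2 = $1,250. Book value $57,052.
Year 2: 3,860 × $2 = $7,720. Book value $49,332.
Year 3: 4,915 × $2 = $9,830. Book value $39,502.
Year 4: 2,708 × $2 = $5,416. Book value $34,086.
Year 5: 5,881 × $2 = $11,762. Book value $22,324.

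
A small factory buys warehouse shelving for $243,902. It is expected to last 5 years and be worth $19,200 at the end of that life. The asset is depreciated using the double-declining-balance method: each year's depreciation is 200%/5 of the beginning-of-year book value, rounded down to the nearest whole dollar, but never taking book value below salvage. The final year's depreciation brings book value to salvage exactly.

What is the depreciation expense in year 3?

$35,122

Depreciable base = $243,902 − $19,200 = $224,702.
Year 1: ⌊$243,902 × 200%/5⌋ = $97,560. Book value $146,342.
Year 2: ⌊$146,342 × 200%/5⌋ = $58,536. Book value $87,806.
Year 3: ⌊$87,806 × 200%/5⌋ = $35,122. Book value $52,684.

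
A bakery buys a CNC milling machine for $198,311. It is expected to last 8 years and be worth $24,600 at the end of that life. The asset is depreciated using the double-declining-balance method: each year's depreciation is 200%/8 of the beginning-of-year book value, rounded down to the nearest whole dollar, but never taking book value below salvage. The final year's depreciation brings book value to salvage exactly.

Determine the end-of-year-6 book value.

Depreciable base = $198,311 − $24,600 = $173,711.
Year 1: ⌊$198,311 × 200%/8⌋ = $49,577. Book value $148,734.
Year 2: ⌊$148,734 × 200%/8⌋ = $37,183. Book value $111,551.
Year 3: ⌊$111,551 × 200%/8⌋ = $27,887. Book value $83,664.
Year 4: ⌊$83,664 × 200%/8⌋ = $20,916. Book value $62,748.
Year 5: ⌊$62,748 × 200%/8⌋ = $15,687. Book value $47,061.
Year 6: ⌊$47,061 × 200%/8⌋ = $11,765. Book value $35,296.

$35,296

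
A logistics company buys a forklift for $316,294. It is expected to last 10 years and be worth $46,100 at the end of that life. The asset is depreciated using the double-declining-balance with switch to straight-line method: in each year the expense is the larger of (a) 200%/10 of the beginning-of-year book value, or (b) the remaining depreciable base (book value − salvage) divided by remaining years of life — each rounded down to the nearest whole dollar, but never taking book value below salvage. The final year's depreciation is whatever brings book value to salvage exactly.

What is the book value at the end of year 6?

Depreciable base = $316,294 − $46,100 = $270,194.
Year 1: DB = ⌊$316,294 × 200%/10⌋ = $63,258; SL = ⌊$270,194/10⌋ = $27,019 → take DB $63,258. Book value $253,036.
Year 2: DB = ⌊$253,036 × 200%/10⌋ = $50,607; SL = ⌊$206,936/9⌋ = $22,992 → take DB $50,607. Book value $202,429.
Year 3: DB = ⌊$202,429 × 200%/10⌋ = $40,485; SL = ⌊$156,329/8⌋ = $19,541 → take DB $40,485. Book value $161,944.
Year 4: DB = ⌊$161,944 × 200%/10⌋ = $32,388; SL = ⌊$115,844/7⌋ = $16,549 → take DB $32,388. Book value $129,556.
Year 5: DB = ⌊$129,556 × 200%/10⌋ = $25,911; SL = ⌊$83,456/6⌋ = $13,909 → take DB $25,911. Book value $103,645.
Year 6: DB = ⌊$103,645 × 200%/10⌋ = $20,729; SL = ⌊$57,545/5⌋ = $11,509 → take DB $20,729. Book value $82,916.

$82,916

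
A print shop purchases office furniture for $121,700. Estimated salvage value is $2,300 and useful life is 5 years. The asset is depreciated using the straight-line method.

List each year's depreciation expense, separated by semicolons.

$23,880; $23,880; $23,880; $23,880; $23,880

Depreciable base = $121,700 − $2,300 = $119,400.
Annual expense = $119,400 / 5 = $23,880.
End of year 1: book value $97,820.
End of year 2: book value $73,940.
End of year 3: book value $50,060.
End of year 4: book value $26,180.
End of year 5: book value $2,300.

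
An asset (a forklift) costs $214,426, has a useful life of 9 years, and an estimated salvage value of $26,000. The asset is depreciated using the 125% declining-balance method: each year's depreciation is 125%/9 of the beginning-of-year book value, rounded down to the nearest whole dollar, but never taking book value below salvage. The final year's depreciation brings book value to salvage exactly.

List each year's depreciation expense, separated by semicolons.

Depreciable base = $214,426 − $26,000 = $188,426.
Year 1: ⌊$214,426 × 125%/9⌋ = $29,781. Book value $184,645.
Year 2: ⌊$184,645 × 125%/9⌋ = $25,645. Book value $159,000.
Year 3: ⌊$159,000 × 125%/9⌋ = $22,083. Book value $136,917.
Year 4: ⌊$136,917 × 125%/9⌋ = $19,016. Book value $117,901.
Year 5: ⌊$117,901 × 125%/9⌋ = $16,375. Book value $101,526.
Year 6: ⌊$101,526 × 125%/9⌋ = $14,100. Book value $87,426.
Year 7: ⌊$87,426 × 125%/9⌋ = $12,142. Book value $75,284.
Year 8: ⌊$75,284 × 125%/9⌋ = $10,456. Book value $64,828.
Year 9 (final): $64,828 − $26,000 = $38,828. Book value $26,000.

$29,781; $25,645; $22,083; $19,016; $16,375; $14,100; $12,142; $10,456; $38,828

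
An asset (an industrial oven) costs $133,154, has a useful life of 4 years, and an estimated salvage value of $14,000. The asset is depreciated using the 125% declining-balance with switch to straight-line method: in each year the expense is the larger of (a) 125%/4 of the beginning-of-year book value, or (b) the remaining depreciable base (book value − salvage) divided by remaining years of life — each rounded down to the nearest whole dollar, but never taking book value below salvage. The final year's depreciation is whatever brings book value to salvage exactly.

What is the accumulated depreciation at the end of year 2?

Depreciable base = $133,154 − $14,000 = $119,154.
Year 1: DB = ⌊$133,154 × 125%/4⌋ = $41,610; SL = ⌊$119,154/4⌋ = $29,788 → take DB $41,610. Book value $91,544.
Year 2: DB = ⌊$91,544 × 125%/4⌋ = $28,607; SL = ⌊$77,544/3⌋ = $25,848 → take DB $28,607. Book value $62,937.
Accumulated through year 2 = $133,154 − $62,937 = $70,217.

$70,217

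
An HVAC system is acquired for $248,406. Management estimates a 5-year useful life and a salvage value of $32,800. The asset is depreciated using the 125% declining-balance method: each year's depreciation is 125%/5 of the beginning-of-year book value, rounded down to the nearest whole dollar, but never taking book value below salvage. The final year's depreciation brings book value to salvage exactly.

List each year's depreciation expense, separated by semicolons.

Depreciable base = $248,406 − $32,800 = $215,606.
Year 1: ⌊$248,406 × 125%/5⌋ = $62,101. Book value $186,305.
Year 2: ⌊$186,305 × 125%/5⌋ = $46,576. Book value $139,729.
Year 3: ⌊$139,729 × 125%/5⌋ = $34,932. Book value $104,797.
Year 4: ⌊$104,797 × 125%/5⌋ = $26,199. Book value $78,598.
Year 5 (final): $78,598 − $32,800 = $45,798. Book value $32,800.

$62,101; $46,576; $34,932; $26,199; $45,798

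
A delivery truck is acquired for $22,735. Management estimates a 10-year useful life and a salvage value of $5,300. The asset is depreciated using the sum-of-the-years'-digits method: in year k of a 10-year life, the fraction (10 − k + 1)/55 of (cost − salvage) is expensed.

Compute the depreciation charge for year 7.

$1,268

Depreciable base = $22,735 − $5,300 = $17,435.
Sum of the years' digits = 10+9+8+7+6+5+4+3+2+1 = 55.
Year 1: $17,435 × 10/55 = $3,170. Book value $19,565.
Year 2: $17,435 × 9/55 = $2,853. Book value $16,712.
Year 3: $17,435 × 8/55 = $2,536. Book value $14,176.
Year 4: $17,435 × 7/55 = $2,219. Book value $11,957.
Year 5: $17,435 × 6/55 = $1,902. Book value $10,055.
Year 6: $17,435 × 5/55 = $1,585. Book value $8,470.
Year 7: $17,435 × 4/55 = $1,268. Book value $7,202.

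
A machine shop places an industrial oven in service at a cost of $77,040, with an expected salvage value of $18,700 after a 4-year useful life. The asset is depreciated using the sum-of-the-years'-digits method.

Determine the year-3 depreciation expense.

Depreciable base = $77,040 − $18,700 = $58,340.
Sum of the years' digits = 4+3+2+1 = 10.
Year 1: $58,340 × 4/10 = $23,336. Book value $53,704.
Year 2: $58,340 × 3/10 = $17,502. Book value $36,202.
Year 3: $58,340 × 2/10 = $11,668. Book value $24,534.

$11,668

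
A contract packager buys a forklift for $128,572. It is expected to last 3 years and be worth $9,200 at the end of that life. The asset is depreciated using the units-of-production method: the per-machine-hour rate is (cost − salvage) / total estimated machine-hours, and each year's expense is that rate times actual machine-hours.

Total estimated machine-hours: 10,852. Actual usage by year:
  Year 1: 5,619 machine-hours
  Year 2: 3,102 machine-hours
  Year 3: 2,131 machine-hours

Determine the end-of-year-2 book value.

Depreciable base = $128,572 − $9,200 = $119,372.
Rate = $119,372 / 10,852 machine-hours = $11 per machine-hour.
Year 1: 5,619 × $11 = $61,809. Book value $66,763.
Year 2: 3,102 × $11 = $34,122. Book value $32,641.

$32,641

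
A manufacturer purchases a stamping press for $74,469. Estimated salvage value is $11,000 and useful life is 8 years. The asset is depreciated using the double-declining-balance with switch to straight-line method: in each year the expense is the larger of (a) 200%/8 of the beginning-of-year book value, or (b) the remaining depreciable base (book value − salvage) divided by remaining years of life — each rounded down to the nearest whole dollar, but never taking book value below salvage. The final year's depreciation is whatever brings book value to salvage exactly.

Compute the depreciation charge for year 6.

Depreciable base = $74,469 − $11,000 = $63,469.
Year 1: DB = ⌊$74,469 × 200%/8⌋ = $18,617; SL = ⌊$63,469/8⌋ = $7,933 → take DB $18,617. Book value $55,852.
Year 2: DB = ⌊$55,852 × 200%/8⌋ = $13,963; SL = ⌊$44,852/7⌋ = $6,407 → take DB $13,963. Book value $41,889.
Year 3: DB = ⌊$41,889 × 200%/8⌋ = $10,472; SL = ⌊$30,889/6⌋ = $5,148 → take DB $10,472. Book value $31,417.
Year 4: DB = ⌊$31,417 × 200%/8⌋ = $7,854; SL = ⌊$20,417/5⌋ = $4,083 → take DB $7,854. Book value $23,563.
Year 5: DB = ⌊$23,563 × 200%/8⌋ = $5,890; SL = ⌊$12,563/4⌋ = $3,140 → take DB $5,890. Book value $17,673.
Year 6: DB = ⌊$17,673 × 200%/8⌋ = $4,418; SL = ⌊$6,673/3⌋ = $2,224 → take DB $4,418. Book value $13,255.

$4,418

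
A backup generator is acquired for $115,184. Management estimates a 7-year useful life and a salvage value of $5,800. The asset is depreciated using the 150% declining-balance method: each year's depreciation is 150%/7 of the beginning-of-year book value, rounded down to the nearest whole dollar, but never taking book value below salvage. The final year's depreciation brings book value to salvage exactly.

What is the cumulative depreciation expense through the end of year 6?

Depreciable base = $115,184 − $5,800 = $109,384.
Year 1: ⌊$115,184 × 150%/7⌋ = $24,682. Book value $90,502.
Year 2: ⌊$90,502 × 150%/7⌋ = $19,393. Book value $71,109.
Year 3: ⌊$71,109 × 150%/7⌋ = $15,237. Book value $55,872.
Year 4: ⌊$55,872 × 150%/7⌋ = $11,972. Book value $43,900.
Year 5: ⌊$43,900 × 150%/7⌋ = $9,407. Book value $34,493.
Year 6: ⌊$34,493 × 150%/7⌋ = $7,391. Book value $27,102.
Accumulated through year 6 = $115,184 − $27,102 = $88,082.

$88,082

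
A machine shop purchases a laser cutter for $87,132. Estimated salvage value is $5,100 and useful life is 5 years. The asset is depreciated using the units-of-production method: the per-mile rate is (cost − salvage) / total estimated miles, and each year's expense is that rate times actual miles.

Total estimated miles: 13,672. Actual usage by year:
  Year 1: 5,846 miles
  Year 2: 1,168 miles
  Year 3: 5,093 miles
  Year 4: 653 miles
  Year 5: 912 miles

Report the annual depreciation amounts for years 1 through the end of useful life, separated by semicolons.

$35,076; $7,008; $30,558; $3,918; $5,472

Depreciable base = $87,132 − $5,100 = $82,032.
Rate = $82,032 / 13,672 miles = $6 per mile.
Year 1: 5,846 × $6 = $35,076. Book value $52,056.
Year 2: 1,168 × $6 = $7,008. Book value $45,048.
Year 3: 5,093 × $6 = $30,558. Book value $14,490.
Year 4: 653 × $6 = $3,918. Book value $10,572.
Year 5: 912 × $6 = $5,472. Book value $5,100.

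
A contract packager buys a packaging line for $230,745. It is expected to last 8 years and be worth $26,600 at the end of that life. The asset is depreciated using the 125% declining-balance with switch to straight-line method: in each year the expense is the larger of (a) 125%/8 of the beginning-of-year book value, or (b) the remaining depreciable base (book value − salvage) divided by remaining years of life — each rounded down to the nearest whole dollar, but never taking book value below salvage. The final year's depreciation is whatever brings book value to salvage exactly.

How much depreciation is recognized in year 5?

$22,401

Depreciable base = $230,745 − $26,600 = $204,145.
Year 1: DB = ⌊$230,745 × 125%/8⌋ = $36,053; SL = ⌊$204,145/8⌋ = $25,518 → take DB $36,053. Book value $194,692.
Year 2: DB = ⌊$194,692 × 125%/8⌋ = $30,420; SL = ⌊$168,092/7⌋ = $24,013 → take DB $30,420. Book value $164,272.
Year 3: DB = ⌊$164,272 × 125%/8⌋ = $25,667; SL = ⌊$137,672/6⌋ = $22,945 → take DB $25,667. Book value $138,605.
Year 4: DB = ⌊$138,605 × 125%/8⌋ = $21,657; SL = ⌊$112,005/5⌋ = $22,401 → take SL $22,401. Book value $116,204.
Year 5: DB = ⌊$116,204 × 125%/8⌋ = $18,156; SL = ⌊$89,604/4⌋ = $22,401 → take SL $22,401. Book value $93,803.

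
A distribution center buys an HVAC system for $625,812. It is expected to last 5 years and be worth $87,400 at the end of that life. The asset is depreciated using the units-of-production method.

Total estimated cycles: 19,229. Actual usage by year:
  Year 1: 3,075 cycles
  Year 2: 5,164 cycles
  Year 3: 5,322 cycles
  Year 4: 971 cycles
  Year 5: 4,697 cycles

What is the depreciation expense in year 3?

Depreciable base = $625,812 − $87,400 = $538,412.
Rate = $538,412 / 19,229 cycles = $28 per cycle.
Year 1: 3,075 × $28 = $86,100. Book value $539,712.
Year 2: 5,164 × $28 = $144,592. Book value $395,120.
Year 3: 5,322 × $28 = $149,016. Book value $246,104.

$149,016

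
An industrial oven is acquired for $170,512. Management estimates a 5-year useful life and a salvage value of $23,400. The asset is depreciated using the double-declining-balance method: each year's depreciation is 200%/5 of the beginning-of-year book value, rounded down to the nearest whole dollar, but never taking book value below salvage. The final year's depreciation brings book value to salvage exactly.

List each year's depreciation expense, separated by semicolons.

Depreciable base = $170,512 − $23,400 = $147,112.
Year 1: ⌊$170,512 × 200%/5⌋ = $68,204. Book value $102,308.
Year 2: ⌊$102,308 × 200%/5⌋ = $40,923. Book value $61,385.
Year 3: ⌊$61,385 × 200%/5⌋ = $24,554. Book value $36,831.
Year 4: ⌊$36,831 × 200%/5⌋ = $14,732, capped at $13,431. Book value $23,400.
Year 5 (final): $23,400 − $23,400 = $0. Book value $23,400.

$68,204; $40,923; $24,554; $13,431; $0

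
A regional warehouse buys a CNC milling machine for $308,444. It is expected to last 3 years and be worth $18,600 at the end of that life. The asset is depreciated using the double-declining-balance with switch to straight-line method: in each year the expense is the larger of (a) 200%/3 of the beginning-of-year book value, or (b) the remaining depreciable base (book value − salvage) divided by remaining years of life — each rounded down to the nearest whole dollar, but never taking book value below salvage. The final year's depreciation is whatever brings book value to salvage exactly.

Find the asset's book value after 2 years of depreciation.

Depreciable base = $308,444 − $18,600 = $289,844.
Year 1: DB = ⌊$308,444 × 200%/3⌋ = $205,629; SL = ⌊$289,844/3⌋ = $96,614 → take DB $205,629. Book value $102,815.
Year 2: DB = ⌊$102,815 × 200%/3⌋ = $68,543; SL = ⌊$84,215/2⌋ = $42,107 → take DB $68,543. Book value $34,272.

$34,272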